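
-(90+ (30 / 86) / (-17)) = -65775 / 731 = -89.98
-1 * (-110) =110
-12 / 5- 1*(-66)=63.60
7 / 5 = 1.40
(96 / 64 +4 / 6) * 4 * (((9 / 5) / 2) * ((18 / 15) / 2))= 117 / 25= 4.68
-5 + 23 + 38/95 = 92/5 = 18.40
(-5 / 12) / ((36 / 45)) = -25 / 48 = -0.52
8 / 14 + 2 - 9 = -45 / 7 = -6.43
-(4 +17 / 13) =-69 / 13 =-5.31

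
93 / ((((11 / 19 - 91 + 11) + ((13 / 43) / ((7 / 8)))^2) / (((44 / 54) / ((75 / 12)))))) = -4696031032 / 30715066125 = -0.15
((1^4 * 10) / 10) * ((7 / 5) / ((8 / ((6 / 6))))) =7 / 40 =0.18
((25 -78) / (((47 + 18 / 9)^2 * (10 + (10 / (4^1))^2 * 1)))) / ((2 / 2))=-212 / 156065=-0.00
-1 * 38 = -38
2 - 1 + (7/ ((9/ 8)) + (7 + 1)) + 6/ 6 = 146/ 9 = 16.22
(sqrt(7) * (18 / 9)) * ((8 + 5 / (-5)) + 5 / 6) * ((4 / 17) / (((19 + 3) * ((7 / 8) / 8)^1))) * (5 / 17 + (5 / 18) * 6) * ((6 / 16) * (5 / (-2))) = -188000 * sqrt(7) / 66759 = -7.45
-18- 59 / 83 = -1553 / 83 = -18.71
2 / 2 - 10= -9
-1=-1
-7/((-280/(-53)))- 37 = -38.32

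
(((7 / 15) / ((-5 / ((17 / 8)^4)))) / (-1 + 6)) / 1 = -584647 / 1536000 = -0.38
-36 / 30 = -6 / 5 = -1.20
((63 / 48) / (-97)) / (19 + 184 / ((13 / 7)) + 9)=-39 / 366272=-0.00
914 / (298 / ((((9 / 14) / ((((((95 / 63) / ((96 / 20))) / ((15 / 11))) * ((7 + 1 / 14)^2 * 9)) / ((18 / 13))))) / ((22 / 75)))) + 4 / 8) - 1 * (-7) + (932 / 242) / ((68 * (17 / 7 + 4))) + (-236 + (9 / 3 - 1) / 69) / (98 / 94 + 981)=485503171030835314 / 70790747242372245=6.86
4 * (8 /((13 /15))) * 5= 184.62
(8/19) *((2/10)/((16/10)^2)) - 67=-10179/152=-66.97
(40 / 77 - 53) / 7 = -7.50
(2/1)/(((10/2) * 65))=2/325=0.01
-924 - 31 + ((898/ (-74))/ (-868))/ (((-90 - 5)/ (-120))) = -145683511/ 152551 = -954.98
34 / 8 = 17 / 4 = 4.25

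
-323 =-323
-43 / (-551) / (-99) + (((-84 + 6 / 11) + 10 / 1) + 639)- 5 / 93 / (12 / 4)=28979287 / 51243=565.53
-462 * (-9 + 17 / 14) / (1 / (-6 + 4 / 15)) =-103114 / 5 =-20622.80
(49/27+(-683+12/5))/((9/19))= -1741084/1215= -1432.99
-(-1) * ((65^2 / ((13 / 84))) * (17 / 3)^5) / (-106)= -6460349350 / 4293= -1504856.59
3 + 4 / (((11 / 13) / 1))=85 / 11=7.73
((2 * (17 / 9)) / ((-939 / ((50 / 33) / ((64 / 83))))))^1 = -35275 / 4462128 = -0.01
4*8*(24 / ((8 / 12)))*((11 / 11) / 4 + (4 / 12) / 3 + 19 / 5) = 23968 / 5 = 4793.60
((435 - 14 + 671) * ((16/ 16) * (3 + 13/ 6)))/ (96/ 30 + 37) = 28210/ 201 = 140.35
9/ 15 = 3/ 5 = 0.60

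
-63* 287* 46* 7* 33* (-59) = 11335593654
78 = 78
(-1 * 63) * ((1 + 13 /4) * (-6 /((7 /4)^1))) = 918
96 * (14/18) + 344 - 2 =1250/3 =416.67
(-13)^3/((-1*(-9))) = -2197/9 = -244.11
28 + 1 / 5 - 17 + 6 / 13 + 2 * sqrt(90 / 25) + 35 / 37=6 * sqrt(10) / 5 + 30321 / 2405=16.40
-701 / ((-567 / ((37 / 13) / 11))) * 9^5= 18908073 / 1001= 18889.18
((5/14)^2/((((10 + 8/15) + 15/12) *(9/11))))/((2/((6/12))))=1375/415716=0.00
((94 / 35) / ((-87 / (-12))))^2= 141376 / 1030225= 0.14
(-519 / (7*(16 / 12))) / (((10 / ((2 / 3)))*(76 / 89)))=-46191 / 10640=-4.34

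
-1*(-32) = 32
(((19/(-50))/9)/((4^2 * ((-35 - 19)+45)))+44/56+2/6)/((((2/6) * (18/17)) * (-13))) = -8631461/35380800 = -0.24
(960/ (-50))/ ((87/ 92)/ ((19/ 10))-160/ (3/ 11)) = 251712/ 7684675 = 0.03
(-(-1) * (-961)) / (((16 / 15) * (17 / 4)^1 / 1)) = -14415 / 68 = -211.99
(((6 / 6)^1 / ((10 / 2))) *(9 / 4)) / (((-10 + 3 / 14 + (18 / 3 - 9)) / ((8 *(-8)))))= 2016 / 895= 2.25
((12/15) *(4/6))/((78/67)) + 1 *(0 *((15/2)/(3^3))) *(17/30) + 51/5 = 1247/117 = 10.66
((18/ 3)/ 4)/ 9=1/ 6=0.17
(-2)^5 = -32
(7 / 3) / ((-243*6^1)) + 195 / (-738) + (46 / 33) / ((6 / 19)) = 4091635 / 986337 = 4.15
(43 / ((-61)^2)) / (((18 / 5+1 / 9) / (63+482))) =1054575 / 621407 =1.70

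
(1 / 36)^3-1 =-46655 / 46656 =-1.00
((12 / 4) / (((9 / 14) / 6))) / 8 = 7 / 2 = 3.50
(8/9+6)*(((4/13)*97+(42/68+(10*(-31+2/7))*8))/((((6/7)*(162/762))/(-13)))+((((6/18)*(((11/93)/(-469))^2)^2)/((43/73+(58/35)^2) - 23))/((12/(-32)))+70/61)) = 26233302732459098301829353189275/21996747599393301766218684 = 1192599.16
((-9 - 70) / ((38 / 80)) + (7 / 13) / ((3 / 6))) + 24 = -34886 / 247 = -141.24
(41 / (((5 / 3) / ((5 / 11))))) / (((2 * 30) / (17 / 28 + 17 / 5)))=2091 / 2800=0.75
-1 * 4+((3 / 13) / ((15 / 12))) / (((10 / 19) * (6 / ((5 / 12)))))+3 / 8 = -5617 / 1560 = -3.60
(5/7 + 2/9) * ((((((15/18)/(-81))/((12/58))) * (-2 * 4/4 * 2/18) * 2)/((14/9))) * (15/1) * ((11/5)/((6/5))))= 470525/1285956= 0.37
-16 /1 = -16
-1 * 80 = -80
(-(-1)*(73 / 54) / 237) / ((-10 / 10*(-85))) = 73 / 1087830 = 0.00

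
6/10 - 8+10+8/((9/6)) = 119/15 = 7.93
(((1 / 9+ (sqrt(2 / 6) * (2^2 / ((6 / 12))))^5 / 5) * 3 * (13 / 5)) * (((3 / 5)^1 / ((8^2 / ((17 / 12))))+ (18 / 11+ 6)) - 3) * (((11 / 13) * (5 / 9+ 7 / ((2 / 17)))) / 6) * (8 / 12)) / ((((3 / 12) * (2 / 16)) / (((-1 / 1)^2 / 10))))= 70769827 / 972000+ 72468302848 * sqrt(3) / 455625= 275559.85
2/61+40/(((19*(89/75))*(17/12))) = 1.29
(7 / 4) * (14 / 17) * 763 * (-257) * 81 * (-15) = 11674277685 / 34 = 343361108.38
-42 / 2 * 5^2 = -525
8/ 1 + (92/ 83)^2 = 63576/ 6889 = 9.23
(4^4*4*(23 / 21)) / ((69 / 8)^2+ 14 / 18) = 4521984 / 303079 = 14.92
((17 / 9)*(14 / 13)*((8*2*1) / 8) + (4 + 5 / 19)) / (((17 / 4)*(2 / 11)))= 407462 / 37791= 10.78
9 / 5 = 1.80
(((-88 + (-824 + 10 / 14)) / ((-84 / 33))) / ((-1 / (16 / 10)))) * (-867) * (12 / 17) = 85886856 / 245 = 350558.60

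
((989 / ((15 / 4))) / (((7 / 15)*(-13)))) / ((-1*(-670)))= -1978 / 30485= -0.06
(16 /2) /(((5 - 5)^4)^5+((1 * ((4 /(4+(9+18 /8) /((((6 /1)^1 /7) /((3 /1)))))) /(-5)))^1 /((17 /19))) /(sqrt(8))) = -29495 * sqrt(2) /38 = -1097.69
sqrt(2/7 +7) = 2.70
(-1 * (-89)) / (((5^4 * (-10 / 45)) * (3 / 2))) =-0.43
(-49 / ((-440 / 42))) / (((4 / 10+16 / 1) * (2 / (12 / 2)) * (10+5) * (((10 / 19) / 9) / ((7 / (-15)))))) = -410571 / 902000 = -0.46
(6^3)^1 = 216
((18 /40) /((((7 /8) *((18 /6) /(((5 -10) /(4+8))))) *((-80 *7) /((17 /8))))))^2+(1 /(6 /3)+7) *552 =16285925376289 /3933798400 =4140.00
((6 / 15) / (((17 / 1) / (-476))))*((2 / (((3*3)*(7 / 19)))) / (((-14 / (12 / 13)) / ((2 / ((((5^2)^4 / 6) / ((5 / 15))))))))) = 2432 / 533203125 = 0.00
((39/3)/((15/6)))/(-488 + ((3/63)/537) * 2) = -146601/13757935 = -0.01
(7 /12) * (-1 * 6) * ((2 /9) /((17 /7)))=-49 /153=-0.32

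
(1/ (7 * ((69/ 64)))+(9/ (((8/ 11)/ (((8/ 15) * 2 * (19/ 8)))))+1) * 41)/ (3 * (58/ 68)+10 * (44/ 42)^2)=4574534097/ 46673210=98.01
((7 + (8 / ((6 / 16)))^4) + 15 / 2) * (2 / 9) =33556781 / 729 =46031.25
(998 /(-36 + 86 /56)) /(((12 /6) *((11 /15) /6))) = -251496 /2123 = -118.46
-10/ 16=-5/ 8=-0.62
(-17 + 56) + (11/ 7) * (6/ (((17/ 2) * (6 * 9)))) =41791/ 1071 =39.02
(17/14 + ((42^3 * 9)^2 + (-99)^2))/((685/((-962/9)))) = -2994014386899887/43155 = -69378157499.71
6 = 6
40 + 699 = 739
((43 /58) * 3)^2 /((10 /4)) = 16641 /8410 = 1.98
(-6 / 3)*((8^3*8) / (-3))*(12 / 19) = 32768 / 19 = 1724.63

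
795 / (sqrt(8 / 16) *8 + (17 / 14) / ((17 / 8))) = -5565 / 388 + 38955 *sqrt(2) / 388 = 127.64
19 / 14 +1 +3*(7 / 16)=411 / 112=3.67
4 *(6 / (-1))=-24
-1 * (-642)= 642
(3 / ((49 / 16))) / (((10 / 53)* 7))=1272 / 1715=0.74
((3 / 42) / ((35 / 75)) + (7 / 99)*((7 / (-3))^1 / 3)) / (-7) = -8563 / 611226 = -0.01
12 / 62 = 6 / 31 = 0.19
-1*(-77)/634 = 77/634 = 0.12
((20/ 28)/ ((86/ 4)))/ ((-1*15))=-2/ 903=-0.00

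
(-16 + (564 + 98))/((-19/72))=-2448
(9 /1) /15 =3 /5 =0.60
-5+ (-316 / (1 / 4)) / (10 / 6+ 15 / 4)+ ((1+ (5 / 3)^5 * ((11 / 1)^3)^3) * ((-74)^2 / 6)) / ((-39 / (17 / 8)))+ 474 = -428722785983415227 / 284310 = -1507941282344.68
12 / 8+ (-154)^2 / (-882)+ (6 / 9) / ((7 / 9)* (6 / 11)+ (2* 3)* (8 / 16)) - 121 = -297359 / 2034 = -146.19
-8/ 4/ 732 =-1/ 366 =-0.00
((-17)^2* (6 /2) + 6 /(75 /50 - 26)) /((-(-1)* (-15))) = -14157 /245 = -57.78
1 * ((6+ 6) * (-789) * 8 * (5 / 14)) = -189360 / 7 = -27051.43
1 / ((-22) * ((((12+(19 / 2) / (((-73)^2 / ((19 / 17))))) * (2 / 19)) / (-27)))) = 46474209 / 47841046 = 0.97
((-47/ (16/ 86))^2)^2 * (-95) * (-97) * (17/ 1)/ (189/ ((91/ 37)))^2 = 108045154582.84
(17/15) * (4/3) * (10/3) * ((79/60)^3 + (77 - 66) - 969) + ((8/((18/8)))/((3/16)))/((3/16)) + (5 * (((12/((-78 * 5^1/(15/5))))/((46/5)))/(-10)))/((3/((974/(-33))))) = -11300024923393/2397681000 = -4712.90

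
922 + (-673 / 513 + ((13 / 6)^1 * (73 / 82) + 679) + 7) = 135336163 / 84132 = 1608.62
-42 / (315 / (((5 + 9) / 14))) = -2 / 15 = -0.13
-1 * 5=-5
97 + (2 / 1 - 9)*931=-6420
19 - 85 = -66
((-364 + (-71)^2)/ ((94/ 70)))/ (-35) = -4677/ 47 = -99.51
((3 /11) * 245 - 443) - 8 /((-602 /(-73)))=-1248750 /3311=-377.15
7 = 7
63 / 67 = 0.94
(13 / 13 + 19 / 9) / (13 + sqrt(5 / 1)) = 91 / 369-7 * sqrt(5) / 369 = 0.20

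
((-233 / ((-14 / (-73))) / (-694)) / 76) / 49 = 17009 / 36182384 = 0.00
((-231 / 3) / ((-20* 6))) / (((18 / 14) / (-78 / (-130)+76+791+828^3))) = 84991978379 / 300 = 283306594.60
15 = 15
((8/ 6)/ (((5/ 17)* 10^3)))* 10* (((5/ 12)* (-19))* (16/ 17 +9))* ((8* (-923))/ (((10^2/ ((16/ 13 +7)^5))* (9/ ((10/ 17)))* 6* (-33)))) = -18920422847143/ 5759646750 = -3285.00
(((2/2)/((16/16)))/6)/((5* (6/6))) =1/30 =0.03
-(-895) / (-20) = -179 / 4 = -44.75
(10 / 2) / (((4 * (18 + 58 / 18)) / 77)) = 3465 / 764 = 4.54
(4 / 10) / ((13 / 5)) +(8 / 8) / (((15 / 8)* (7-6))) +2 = 524 / 195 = 2.69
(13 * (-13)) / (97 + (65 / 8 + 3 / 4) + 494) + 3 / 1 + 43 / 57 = 949922 / 273543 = 3.47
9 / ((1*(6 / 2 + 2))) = 9 / 5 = 1.80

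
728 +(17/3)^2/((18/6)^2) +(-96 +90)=58771/81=725.57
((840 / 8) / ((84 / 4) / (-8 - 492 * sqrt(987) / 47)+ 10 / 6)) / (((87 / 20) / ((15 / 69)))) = 325458000 * sqrt(987) / 84748177579+ 266966364000 / 84748177579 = 3.27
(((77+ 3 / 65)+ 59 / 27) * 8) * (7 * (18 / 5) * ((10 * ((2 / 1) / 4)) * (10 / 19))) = 31147424 / 741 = 42034.31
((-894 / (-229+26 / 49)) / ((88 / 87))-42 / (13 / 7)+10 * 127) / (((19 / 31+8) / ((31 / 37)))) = 7699964039653 / 63260571660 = 121.72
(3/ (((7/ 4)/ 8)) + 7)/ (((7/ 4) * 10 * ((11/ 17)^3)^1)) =284954/ 65219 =4.37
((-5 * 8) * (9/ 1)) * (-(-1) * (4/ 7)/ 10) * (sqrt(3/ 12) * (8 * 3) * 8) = -13824/ 7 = -1974.86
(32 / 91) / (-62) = -16 / 2821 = -0.01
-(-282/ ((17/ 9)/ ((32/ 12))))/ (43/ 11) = 74448/ 731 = 101.84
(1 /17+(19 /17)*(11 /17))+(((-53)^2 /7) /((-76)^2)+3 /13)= 164397173 /151903024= 1.08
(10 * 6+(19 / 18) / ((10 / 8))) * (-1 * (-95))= 52022 / 9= 5780.22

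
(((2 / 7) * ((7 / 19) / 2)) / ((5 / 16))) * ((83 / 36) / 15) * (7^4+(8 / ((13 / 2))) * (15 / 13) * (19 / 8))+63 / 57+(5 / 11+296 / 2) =5049706378 / 23841675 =211.80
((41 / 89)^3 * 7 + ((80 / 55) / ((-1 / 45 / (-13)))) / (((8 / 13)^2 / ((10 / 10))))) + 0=69717987853 / 31018636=2247.62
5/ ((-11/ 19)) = -95/ 11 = -8.64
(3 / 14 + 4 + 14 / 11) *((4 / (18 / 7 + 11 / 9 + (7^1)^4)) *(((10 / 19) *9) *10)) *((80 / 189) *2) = 3120000 / 8524901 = 0.37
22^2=484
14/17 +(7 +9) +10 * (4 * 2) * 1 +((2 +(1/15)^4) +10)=93656267/860625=108.82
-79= -79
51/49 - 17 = -782/49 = -15.96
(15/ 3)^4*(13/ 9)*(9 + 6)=40625/ 3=13541.67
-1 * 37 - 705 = -742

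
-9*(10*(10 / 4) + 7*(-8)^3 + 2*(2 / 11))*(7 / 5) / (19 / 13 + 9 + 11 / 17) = 4036.41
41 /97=0.42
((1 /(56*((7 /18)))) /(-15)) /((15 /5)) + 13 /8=3183 /1960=1.62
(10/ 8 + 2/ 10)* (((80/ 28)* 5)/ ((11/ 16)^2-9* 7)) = -37120/ 112049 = -0.33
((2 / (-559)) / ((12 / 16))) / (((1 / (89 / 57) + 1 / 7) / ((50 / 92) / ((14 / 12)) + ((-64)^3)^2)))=-984681382156819 / 2352831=-418509184.11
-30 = -30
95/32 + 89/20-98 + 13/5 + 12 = -75.98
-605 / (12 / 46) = -13915 / 6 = -2319.17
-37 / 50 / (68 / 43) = -1591 / 3400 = -0.47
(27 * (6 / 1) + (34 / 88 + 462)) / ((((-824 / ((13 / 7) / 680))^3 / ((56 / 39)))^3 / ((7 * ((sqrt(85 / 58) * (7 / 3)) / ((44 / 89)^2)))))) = -1050379442287097 * sqrt(4930) / 10216881602207316621080812131139870252314304815562752000000000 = -0.00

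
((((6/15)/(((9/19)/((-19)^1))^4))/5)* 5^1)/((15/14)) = 475539765148/492075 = 966396.92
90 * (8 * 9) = 6480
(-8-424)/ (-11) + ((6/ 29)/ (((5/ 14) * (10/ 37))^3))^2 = 119623337150556636/ 2258544921875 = 52964.78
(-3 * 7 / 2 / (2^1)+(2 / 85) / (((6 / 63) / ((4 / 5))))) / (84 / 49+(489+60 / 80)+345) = -20041 / 3317975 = -0.01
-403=-403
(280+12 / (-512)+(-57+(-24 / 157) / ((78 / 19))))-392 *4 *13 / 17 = -4335157531 / 4441216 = -976.12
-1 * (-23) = 23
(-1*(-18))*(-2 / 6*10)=-60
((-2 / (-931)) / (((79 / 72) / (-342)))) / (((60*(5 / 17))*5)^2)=-5202 / 60484375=-0.00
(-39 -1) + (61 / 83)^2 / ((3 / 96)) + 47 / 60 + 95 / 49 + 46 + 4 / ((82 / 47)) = 23499622627 / 830400060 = 28.30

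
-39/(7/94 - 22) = 1222/687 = 1.78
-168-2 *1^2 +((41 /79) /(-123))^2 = -9548729 /56169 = -170.00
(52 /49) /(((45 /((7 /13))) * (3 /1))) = 4 /945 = 0.00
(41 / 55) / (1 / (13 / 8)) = 533 / 440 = 1.21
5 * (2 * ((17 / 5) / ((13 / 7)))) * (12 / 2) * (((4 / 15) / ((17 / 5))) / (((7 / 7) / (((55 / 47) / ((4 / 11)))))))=16940 / 611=27.73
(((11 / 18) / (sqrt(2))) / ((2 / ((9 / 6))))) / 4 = 0.08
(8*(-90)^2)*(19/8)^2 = 731025/2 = 365512.50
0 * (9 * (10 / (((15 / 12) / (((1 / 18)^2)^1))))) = 0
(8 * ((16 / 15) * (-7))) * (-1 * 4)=3584 / 15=238.93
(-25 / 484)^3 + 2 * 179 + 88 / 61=2485966821979 / 6916174144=359.44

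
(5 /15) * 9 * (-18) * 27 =-1458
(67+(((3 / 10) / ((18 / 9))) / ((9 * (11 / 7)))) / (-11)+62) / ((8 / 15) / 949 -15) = -888769817 / 103342228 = -8.60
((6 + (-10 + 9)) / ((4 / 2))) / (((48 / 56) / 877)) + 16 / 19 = 583397 / 228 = 2558.76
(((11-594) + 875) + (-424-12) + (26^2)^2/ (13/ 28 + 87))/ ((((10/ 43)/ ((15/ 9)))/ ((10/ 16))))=167198405/ 7347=22757.37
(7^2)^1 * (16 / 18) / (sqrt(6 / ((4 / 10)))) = 392 * sqrt(15) / 135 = 11.25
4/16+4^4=1025/4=256.25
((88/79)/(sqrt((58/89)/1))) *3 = 132 *sqrt(5162)/2291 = 4.14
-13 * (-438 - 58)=6448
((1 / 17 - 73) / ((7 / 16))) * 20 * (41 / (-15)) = 3253760 / 357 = 9114.17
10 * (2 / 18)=10 / 9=1.11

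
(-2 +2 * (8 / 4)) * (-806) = -1612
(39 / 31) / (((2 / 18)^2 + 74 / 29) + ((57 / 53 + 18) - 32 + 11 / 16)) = -77686128 / 597310139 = -0.13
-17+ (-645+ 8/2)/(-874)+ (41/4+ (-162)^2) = 45863995/1748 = 26237.98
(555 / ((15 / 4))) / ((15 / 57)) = 2812 / 5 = 562.40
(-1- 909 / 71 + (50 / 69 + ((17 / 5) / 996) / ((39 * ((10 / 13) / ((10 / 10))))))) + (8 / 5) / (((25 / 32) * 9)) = -15675707323 / 1219851000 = -12.85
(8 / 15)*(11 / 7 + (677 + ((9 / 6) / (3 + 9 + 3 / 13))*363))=2146132 / 5565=385.65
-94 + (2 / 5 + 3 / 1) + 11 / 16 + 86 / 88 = -78263 / 880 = -88.94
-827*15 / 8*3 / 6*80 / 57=-20675 / 19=-1088.16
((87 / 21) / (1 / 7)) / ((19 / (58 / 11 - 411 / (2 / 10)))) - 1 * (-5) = -652818 / 209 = -3123.53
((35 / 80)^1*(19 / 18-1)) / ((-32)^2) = 7 / 294912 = 0.00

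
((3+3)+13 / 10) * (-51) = -3723 / 10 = -372.30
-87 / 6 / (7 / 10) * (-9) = 1305 / 7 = 186.43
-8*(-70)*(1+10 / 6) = 4480 / 3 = 1493.33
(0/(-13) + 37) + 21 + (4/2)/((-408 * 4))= 47327/816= 58.00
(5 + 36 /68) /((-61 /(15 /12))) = -235 /2074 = -0.11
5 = 5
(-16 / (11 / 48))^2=589824 / 121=4874.58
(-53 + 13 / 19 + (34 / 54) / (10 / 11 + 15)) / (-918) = 4693097 / 82413450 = 0.06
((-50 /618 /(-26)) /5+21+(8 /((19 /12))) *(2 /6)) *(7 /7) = 3462749 /152646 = 22.68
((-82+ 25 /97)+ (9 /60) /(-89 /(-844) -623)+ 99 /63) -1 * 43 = -73279796034 /594943195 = -123.17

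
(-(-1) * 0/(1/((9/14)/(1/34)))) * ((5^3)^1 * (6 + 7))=0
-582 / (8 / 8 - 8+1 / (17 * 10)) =83.21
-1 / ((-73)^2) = -0.00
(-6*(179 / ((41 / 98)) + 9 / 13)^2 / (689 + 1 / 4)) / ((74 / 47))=-9808601498300 / 9659878267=-1015.40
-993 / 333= -331 / 111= -2.98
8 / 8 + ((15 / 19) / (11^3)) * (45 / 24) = 202537 / 202312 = 1.00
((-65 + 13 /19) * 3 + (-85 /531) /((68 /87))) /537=-2598283 /7223724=-0.36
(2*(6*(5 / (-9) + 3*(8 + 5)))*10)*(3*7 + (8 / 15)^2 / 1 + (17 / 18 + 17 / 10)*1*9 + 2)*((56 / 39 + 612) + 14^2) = 925706093056 / 5265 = 175822619.76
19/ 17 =1.12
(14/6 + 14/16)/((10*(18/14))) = 539/2160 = 0.25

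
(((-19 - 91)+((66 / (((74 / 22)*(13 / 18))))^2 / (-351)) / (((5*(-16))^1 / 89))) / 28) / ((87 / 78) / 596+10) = -482476550446 / 1255044351015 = -0.38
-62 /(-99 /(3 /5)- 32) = 62 /197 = 0.31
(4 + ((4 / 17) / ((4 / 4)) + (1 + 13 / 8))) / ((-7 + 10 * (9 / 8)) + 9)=933 / 1802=0.52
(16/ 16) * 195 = 195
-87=-87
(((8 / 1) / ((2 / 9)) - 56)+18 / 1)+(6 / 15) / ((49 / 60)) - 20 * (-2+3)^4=-1054 / 49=-21.51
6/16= 3/8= 0.38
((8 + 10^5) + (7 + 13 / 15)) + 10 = 1500388 / 15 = 100025.87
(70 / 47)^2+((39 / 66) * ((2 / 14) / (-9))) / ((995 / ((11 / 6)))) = 3685849283 / 1661653980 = 2.22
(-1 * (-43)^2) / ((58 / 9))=-16641 / 58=-286.91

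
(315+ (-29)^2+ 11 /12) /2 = 13883 /24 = 578.46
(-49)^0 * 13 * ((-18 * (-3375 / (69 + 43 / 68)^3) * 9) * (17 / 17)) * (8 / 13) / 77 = 11002604544 / 65394415471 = 0.17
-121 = -121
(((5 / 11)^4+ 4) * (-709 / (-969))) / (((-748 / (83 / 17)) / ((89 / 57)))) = -309995462387 / 10283001344748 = -0.03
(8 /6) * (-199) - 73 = -1015 /3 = -338.33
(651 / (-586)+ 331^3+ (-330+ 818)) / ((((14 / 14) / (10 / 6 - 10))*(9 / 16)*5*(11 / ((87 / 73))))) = -2739068591320 / 235279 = -11641789.50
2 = 2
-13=-13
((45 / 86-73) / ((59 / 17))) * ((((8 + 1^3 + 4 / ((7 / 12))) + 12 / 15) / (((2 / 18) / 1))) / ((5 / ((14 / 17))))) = -32704551 / 63425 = -515.64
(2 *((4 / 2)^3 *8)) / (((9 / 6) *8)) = 32 / 3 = 10.67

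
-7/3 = -2.33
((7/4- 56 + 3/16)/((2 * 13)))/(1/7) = -6055/416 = -14.56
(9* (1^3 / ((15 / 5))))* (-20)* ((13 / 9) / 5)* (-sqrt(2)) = 52* sqrt(2) / 3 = 24.51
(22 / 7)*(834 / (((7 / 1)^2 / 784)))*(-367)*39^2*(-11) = 1802588838336 / 7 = 257512691190.86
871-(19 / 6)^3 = 181277 / 216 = 839.25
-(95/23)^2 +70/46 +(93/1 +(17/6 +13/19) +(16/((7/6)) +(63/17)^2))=13227945923/121999038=108.43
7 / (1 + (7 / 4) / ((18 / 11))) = 504 / 149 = 3.38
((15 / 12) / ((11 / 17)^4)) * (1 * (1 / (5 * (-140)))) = -83521 / 8198960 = -0.01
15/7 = 2.14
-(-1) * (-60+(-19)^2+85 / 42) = 12727 / 42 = 303.02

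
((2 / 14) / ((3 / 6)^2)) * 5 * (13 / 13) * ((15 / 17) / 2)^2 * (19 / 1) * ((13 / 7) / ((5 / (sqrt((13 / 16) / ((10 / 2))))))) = 11115 * sqrt(65) / 56644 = 1.58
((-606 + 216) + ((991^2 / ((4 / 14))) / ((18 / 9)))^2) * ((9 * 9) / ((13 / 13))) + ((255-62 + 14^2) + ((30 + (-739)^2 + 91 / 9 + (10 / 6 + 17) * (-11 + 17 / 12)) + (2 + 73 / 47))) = 1619258125946748967 / 6768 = 239252087167072.84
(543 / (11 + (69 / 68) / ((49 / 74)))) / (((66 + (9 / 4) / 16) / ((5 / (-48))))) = -354760 / 5198871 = -0.07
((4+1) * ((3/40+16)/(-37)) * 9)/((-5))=5787/1480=3.91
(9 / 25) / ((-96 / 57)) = -171 / 800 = -0.21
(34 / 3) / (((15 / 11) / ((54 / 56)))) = 8.01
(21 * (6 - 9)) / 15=-21 / 5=-4.20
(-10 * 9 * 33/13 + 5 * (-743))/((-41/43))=2204395/533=4135.83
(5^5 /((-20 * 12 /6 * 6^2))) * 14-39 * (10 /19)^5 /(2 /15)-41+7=-27167913829 /356558256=-76.19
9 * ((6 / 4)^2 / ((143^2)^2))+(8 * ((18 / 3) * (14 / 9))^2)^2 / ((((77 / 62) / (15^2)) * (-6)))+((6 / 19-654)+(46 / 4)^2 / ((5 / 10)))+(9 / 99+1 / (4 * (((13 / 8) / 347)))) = -12583190195379889145 / 858067605252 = -14664567.36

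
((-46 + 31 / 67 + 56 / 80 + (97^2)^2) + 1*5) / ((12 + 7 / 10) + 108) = 59314591579 / 80869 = 733465.13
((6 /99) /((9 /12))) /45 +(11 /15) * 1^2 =0.74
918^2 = 842724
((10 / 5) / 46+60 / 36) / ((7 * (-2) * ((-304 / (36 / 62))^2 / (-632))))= 125847 / 446834248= 0.00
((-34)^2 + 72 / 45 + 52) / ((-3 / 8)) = -16128 / 5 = -3225.60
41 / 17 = 2.41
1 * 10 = 10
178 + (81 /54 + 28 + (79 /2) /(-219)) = 45403 /219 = 207.32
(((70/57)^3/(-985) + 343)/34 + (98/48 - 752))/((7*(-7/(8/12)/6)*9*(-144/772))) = -708504346072517/19692951007464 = -35.98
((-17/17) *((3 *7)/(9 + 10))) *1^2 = -21/19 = -1.11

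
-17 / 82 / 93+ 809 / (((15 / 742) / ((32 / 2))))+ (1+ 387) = 24429301171 / 38130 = 640684.53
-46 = -46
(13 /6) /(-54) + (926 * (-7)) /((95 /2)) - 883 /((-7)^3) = -1413960113 /10557540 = -133.93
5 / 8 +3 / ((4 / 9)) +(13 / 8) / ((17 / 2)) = 1029 / 136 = 7.57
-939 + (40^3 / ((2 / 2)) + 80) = 63141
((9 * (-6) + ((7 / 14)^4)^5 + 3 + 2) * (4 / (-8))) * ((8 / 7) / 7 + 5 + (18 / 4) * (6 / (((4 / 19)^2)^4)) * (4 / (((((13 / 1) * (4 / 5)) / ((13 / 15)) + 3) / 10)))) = 457138258.54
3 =3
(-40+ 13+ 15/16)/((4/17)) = -110.77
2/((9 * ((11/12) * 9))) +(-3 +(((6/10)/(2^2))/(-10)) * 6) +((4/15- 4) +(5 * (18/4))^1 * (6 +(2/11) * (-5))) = 3200147/29700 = 107.75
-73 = -73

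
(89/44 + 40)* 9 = 16641/44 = 378.20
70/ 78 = 35/ 39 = 0.90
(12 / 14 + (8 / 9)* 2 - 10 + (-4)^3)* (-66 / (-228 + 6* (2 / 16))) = -395648 / 19089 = -20.73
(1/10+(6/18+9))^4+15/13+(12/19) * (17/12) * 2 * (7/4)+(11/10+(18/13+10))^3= 333690044169433/33811830000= 9869.03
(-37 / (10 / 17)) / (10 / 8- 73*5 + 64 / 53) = 66674 / 384295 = 0.17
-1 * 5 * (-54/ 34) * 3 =405/ 17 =23.82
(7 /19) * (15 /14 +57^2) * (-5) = -227505 /38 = -5986.97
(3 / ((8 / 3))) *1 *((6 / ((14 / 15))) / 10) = 81 / 112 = 0.72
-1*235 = -235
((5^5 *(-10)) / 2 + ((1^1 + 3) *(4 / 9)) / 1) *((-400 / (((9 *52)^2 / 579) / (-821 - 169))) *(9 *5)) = -373141133750 / 507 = -735978567.55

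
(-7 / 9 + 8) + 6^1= 119 / 9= 13.22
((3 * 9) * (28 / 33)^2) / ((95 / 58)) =11.87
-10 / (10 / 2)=-2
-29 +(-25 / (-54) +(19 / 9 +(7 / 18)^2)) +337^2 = 36787843 / 324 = 113542.73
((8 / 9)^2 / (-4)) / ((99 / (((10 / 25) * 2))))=-64 / 40095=-0.00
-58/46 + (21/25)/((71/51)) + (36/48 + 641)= 104690407/163300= 641.09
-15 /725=-3 /145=-0.02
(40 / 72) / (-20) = -1 / 36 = -0.03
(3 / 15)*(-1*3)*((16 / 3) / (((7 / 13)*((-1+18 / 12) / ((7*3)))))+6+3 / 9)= -1267 / 5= -253.40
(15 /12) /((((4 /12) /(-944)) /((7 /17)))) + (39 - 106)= -25919 /17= -1524.65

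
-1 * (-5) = 5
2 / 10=1 / 5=0.20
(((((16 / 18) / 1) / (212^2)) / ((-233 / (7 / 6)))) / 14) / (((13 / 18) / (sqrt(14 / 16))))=-sqrt(14) / 408406128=-0.00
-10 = -10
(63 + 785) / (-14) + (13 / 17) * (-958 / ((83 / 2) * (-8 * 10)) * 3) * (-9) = -13142183 / 197540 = -66.53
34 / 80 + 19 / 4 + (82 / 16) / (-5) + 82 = 1723 / 20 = 86.15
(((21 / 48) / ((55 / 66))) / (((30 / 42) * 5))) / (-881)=-147 / 881000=-0.00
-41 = -41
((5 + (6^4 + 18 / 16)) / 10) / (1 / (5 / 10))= 10417 / 160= 65.11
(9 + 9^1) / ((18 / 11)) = 11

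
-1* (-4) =4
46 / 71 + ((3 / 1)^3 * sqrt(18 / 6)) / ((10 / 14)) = 46 / 71 + 189 * sqrt(3) / 5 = 66.12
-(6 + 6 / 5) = -36 / 5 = -7.20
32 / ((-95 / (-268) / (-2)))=-17152 / 95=-180.55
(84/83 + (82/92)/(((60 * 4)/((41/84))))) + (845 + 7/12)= 65163331043/76970880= 846.60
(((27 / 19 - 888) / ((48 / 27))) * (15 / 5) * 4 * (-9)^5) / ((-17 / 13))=-349132822155 / 1292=-270226642.53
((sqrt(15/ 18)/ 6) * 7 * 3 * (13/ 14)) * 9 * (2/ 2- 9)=-39 * sqrt(30)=-213.61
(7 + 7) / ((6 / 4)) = 28 / 3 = 9.33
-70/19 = -3.68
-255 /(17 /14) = -210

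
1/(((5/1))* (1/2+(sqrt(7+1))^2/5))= 2/21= 0.10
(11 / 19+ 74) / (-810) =-1417 / 15390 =-0.09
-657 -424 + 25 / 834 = -901529 / 834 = -1080.97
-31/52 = -0.60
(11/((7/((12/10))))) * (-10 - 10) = -264/7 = -37.71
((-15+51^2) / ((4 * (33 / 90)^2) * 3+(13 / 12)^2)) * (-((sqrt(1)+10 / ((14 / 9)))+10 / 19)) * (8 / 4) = -19699113600 / 1334389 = -14762.65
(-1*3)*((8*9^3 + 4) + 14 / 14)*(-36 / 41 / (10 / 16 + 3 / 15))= 8405280 / 451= 18636.98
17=17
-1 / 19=-0.05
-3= -3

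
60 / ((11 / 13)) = 780 / 11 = 70.91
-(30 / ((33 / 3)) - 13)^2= -12769 / 121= -105.53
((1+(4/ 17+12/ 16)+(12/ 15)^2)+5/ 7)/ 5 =39741/ 59500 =0.67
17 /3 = 5.67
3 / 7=0.43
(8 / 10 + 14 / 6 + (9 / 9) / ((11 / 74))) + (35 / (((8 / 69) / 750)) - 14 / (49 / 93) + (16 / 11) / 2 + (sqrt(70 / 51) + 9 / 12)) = sqrt(3570) / 51 + 261481624 / 1155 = 226392.19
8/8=1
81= 81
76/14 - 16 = -74/7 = -10.57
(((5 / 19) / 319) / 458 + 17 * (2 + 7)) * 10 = 2123592595 / 1387969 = 1530.00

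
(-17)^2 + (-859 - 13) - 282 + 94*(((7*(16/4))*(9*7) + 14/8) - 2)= 329855/2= 164927.50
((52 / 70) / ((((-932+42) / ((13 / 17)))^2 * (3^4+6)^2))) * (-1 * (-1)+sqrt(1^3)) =2197 / 15160880140875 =0.00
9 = 9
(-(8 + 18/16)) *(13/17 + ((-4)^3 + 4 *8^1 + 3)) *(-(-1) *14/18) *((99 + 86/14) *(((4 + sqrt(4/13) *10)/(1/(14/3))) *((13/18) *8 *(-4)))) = -4814028800 *sqrt(13)/1377-12516474880/1377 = -21694773.10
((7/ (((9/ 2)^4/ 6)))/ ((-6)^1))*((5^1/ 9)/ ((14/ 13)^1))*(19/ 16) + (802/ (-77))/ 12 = -3993989/ 4546773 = -0.88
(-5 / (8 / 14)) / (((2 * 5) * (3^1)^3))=-7 / 216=-0.03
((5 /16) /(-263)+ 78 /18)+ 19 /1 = 294545 /12624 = 23.33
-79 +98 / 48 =-1847 / 24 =-76.96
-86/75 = -1.15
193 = 193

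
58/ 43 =1.35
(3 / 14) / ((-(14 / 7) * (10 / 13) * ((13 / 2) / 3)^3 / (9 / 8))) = -729 / 47320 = -0.02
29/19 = 1.53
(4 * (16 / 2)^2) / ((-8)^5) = -1 / 128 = -0.01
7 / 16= 0.44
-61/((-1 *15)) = 61/15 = 4.07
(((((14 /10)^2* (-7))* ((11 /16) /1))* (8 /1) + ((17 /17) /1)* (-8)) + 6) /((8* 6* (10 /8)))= -1291 /1000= -1.29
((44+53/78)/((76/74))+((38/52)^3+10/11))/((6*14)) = 493736423/925692768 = 0.53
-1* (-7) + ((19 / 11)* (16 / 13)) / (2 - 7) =4701 / 715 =6.57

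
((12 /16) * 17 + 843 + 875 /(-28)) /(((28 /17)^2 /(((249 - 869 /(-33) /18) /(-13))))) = -6445487525 /1100736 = -5855.62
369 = 369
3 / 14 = 0.21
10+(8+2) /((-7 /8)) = -1.43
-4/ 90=-2/ 45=-0.04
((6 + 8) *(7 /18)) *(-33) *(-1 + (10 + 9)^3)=-1232154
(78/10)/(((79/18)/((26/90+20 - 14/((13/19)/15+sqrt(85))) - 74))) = -325348286289/3408828275 - 39913965 * sqrt(85)/136353131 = -98.14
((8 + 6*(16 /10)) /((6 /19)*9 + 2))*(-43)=-17974 /115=-156.30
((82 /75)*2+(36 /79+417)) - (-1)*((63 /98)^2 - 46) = 374.06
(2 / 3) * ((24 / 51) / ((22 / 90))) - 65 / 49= -395 / 9163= -0.04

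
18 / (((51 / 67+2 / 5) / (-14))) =-84420 / 389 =-217.02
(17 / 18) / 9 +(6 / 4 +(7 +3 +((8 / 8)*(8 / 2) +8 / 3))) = 1480 / 81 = 18.27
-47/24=-1.96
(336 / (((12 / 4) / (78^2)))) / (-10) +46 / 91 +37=-30986999 / 455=-68103.29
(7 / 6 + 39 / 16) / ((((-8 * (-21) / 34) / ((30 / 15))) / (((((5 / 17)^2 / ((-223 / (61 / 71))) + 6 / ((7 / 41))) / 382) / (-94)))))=-194732368471 / 136392948349056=-0.00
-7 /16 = -0.44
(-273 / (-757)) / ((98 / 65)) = 2535 / 10598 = 0.24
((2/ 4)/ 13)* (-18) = -0.69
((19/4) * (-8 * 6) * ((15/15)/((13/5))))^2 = 7689.94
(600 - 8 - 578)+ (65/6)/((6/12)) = 107/3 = 35.67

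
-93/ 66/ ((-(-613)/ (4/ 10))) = -31/ 33715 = -0.00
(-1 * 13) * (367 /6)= -4771 /6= -795.17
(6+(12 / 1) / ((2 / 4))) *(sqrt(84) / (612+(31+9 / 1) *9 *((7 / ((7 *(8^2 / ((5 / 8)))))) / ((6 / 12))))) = 640 *sqrt(21) / 6603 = 0.44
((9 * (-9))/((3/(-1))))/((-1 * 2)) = -27/2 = -13.50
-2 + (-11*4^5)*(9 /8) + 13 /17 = -215445 /17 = -12673.24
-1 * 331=-331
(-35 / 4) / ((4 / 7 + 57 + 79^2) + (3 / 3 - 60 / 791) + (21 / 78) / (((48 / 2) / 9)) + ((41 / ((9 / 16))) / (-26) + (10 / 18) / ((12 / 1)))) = -5552820 / 3996024667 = -0.00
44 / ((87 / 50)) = 2200 / 87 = 25.29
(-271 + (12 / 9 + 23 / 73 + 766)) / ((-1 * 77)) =-15538 / 2409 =-6.45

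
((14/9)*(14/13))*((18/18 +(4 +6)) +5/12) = 6713/351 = 19.13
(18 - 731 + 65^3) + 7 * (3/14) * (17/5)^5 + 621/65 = 22311500673/81250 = 274603.09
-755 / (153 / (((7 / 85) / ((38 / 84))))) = -14798 / 16473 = -0.90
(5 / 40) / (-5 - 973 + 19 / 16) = -2 / 15629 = -0.00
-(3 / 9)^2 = -0.11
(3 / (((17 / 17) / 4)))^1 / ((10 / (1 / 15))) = 2 / 25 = 0.08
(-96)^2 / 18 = 512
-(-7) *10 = 70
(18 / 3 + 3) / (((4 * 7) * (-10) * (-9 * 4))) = 1 / 1120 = 0.00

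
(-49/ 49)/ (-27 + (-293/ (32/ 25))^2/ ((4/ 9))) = -4096/ 482790033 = -0.00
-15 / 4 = -3.75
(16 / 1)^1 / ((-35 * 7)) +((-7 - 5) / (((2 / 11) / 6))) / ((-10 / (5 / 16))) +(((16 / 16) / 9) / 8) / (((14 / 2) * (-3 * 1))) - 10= 61097 / 26460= 2.31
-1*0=0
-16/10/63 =-8/315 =-0.03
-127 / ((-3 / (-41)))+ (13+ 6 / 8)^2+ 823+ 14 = -34061 / 48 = -709.60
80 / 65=16 / 13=1.23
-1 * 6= -6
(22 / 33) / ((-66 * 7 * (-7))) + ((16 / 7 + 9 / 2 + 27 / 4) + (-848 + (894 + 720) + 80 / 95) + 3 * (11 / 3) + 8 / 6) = 292253653 / 368676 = 792.71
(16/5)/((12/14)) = 56/15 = 3.73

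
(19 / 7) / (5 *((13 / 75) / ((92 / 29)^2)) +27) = 2412240 / 24071971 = 0.10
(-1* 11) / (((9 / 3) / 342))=-1254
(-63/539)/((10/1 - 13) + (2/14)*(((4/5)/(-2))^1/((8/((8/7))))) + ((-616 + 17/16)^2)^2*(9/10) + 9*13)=-41287680/45460595178799494067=-0.00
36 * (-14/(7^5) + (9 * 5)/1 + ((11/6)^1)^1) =4048014/2401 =1685.97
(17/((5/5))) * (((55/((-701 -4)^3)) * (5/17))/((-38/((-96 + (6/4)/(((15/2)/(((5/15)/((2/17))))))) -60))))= -51293/15978359700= -0.00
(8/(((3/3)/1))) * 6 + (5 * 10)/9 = 53.56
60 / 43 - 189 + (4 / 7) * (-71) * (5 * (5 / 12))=-245732 / 903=-272.13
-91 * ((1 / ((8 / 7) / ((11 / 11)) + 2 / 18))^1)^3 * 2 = -92.30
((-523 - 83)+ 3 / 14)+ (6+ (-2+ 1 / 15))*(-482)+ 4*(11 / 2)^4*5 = 6608839 / 420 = 15735.33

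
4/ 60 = 1/ 15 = 0.07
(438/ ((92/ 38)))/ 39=1387/ 299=4.64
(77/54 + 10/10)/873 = 131/47142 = 0.00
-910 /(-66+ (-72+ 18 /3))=455 /66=6.89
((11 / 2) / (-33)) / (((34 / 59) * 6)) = -59 / 1224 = -0.05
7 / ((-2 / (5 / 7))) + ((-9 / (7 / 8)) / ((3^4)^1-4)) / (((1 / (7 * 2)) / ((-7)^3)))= 14057 / 22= 638.95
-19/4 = -4.75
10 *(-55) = -550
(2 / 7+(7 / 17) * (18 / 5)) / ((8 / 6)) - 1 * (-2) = 1979 / 595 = 3.33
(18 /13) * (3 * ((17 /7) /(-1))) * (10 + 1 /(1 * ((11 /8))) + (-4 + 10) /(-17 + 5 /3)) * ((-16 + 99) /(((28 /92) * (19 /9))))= -1793225790 /133133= -13469.43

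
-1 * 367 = -367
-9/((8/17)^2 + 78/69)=-59823/8986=-6.66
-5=-5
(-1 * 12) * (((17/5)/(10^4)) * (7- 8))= 51/12500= 0.00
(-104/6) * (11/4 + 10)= -221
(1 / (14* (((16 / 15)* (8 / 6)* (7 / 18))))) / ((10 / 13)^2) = 13689 / 62720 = 0.22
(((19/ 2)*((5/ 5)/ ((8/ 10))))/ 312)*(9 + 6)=475/ 832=0.57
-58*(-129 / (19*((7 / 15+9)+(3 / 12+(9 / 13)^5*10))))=166680853560 / 4785971161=34.83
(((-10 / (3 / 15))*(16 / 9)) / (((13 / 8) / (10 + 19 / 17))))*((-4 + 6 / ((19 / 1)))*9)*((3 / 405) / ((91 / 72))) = 6451200 / 54587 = 118.18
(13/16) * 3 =39/16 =2.44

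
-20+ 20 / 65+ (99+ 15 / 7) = 81.45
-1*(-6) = 6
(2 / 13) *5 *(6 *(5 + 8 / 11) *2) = 7560 / 143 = 52.87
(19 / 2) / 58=0.16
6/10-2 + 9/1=38/5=7.60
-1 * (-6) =6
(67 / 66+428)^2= 801739225 / 4356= 184054.00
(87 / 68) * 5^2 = 31.99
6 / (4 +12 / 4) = 6 / 7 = 0.86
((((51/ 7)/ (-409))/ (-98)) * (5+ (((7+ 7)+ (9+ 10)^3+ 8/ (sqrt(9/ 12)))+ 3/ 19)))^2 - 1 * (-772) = 906431160 * sqrt(3)/ 373928405011+ 3140506973926327/ 4059794111548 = 773.57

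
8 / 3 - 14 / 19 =110 / 57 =1.93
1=1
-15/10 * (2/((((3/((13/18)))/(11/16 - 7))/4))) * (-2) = -1313/36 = -36.47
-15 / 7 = -2.14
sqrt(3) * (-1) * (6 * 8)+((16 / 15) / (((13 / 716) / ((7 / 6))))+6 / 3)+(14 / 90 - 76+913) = 531002 / 585 - 48 * sqrt(3) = 824.56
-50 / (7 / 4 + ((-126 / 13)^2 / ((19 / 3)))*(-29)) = 642200 / 5502371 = 0.12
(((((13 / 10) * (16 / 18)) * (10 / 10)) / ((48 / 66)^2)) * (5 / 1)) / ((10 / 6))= 1573 / 240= 6.55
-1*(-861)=861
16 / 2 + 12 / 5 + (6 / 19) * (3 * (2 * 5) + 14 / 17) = 32516 / 1615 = 20.13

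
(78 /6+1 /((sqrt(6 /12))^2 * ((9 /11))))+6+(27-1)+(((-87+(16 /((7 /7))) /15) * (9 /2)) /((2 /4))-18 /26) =-425089 /585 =-726.65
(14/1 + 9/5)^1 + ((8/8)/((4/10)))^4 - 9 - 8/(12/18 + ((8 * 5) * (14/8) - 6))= 354933/7760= 45.74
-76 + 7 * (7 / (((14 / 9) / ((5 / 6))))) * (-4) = -181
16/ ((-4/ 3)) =-12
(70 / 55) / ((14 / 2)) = 2 / 11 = 0.18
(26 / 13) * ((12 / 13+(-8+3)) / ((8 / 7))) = -371 / 52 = -7.13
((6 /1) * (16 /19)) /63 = 32 /399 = 0.08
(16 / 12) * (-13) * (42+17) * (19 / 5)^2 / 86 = -553774 / 3225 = -171.71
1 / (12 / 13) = 13 / 12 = 1.08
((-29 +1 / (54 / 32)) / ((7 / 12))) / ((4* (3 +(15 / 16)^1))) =-12272 / 3969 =-3.09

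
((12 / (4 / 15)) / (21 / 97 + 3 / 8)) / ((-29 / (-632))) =2452160 / 1479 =1657.99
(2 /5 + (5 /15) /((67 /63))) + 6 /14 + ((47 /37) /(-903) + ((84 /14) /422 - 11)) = -23250944191 /2361656535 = -9.85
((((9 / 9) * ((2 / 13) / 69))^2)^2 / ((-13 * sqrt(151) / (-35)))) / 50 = 56 * sqrt(151) / 6354188234877015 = 0.00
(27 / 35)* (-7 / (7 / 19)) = -513 / 35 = -14.66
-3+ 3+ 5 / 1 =5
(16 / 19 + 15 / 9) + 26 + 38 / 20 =17333 / 570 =30.41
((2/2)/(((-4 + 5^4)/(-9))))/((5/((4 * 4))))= -0.05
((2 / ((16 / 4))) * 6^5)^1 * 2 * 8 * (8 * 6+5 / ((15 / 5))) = 3089664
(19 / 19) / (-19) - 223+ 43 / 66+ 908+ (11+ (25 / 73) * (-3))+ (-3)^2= 64497883 / 91542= 704.57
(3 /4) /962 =3 /3848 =0.00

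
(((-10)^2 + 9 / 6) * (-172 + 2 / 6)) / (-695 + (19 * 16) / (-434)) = 22686265 / 905802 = 25.05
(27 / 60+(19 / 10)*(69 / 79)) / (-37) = -3333 / 58460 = -0.06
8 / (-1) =-8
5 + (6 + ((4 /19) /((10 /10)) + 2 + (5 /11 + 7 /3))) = 10031 /627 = 16.00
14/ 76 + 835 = 31737/ 38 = 835.18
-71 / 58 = -1.22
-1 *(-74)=74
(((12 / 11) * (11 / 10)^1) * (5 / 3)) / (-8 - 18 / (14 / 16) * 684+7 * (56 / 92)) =-161 / 1133005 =-0.00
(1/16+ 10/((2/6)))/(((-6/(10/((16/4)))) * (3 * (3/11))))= -26455/1728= -15.31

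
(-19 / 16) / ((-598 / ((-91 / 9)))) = -133 / 6624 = -0.02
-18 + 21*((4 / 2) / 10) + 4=-49 / 5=-9.80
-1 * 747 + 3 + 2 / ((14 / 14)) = -742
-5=-5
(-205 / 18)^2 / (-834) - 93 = -25172113 / 270216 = -93.16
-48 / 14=-3.43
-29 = -29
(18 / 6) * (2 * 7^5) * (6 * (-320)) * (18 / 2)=-1742549760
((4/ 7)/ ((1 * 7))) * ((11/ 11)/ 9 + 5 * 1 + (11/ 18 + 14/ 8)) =269/ 441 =0.61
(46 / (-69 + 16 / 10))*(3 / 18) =-115 / 1011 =-0.11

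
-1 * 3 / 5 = -3 / 5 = -0.60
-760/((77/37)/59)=-1659080/77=-21546.49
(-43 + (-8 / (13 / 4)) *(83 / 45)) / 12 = -27811 / 7020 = -3.96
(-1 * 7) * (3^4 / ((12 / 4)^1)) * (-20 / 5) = 756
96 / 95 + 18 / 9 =286 / 95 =3.01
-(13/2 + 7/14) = -7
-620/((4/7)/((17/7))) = -2635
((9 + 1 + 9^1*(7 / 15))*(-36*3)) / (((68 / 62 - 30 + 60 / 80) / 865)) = 164493936 / 3491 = 47119.43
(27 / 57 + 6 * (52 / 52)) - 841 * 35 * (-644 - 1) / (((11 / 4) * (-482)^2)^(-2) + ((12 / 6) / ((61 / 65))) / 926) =198026097077282618835679 / 24004972011412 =8249378378.08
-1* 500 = -500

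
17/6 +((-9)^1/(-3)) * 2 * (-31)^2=34613/6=5768.83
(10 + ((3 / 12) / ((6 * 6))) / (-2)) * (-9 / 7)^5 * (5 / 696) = -31481865 / 124775168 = -0.25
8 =8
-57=-57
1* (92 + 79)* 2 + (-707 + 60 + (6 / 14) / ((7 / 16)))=-14897 / 49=-304.02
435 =435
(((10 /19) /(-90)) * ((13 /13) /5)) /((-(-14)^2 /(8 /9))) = 2 /377055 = 0.00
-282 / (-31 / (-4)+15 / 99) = -37224 / 1043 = -35.69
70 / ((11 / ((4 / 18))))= 1.41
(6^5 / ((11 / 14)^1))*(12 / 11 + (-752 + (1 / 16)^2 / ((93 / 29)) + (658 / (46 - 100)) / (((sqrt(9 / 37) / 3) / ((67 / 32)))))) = -111502682487 / 15004 - 2777418*sqrt(37) / 11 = -8967382.62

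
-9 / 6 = -3 / 2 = -1.50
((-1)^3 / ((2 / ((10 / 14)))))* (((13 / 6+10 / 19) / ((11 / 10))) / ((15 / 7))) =-1535 / 3762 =-0.41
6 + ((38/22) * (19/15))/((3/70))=5648/99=57.05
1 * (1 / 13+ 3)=40 / 13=3.08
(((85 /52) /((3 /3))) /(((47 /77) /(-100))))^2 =26773140625 /373321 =71716.14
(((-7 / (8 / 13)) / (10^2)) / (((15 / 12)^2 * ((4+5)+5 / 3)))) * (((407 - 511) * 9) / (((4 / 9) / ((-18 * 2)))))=-517.44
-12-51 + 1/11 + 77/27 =-17837/297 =-60.06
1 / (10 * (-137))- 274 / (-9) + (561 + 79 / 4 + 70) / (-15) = -12.94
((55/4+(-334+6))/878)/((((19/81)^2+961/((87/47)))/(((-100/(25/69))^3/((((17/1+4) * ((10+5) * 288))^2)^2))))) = 147841217/690951711200623165440000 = 0.00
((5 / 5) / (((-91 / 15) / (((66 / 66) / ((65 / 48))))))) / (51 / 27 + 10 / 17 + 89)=-5508 / 4139317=-0.00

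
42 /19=2.21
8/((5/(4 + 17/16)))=81/10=8.10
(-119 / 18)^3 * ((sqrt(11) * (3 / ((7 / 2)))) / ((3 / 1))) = -273.81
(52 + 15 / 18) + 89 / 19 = 6557 / 114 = 57.52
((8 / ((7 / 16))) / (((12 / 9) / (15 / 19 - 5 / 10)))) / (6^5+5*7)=528 / 1038863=0.00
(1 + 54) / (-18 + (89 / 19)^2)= 19855 / 1423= 13.95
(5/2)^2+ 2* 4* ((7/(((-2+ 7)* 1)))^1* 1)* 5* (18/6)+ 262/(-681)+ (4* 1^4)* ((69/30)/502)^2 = 372973187737/2145184050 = 173.87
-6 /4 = -3 /2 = -1.50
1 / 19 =0.05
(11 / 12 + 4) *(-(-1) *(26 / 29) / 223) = 0.02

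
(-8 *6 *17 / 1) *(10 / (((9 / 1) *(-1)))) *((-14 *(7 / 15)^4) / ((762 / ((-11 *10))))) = 201146176 / 2314575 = 86.90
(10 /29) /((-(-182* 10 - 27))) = 10 /53563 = 0.00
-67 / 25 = -2.68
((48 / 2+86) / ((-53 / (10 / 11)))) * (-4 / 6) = 200 / 159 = 1.26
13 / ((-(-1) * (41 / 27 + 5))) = 351 / 176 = 1.99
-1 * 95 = -95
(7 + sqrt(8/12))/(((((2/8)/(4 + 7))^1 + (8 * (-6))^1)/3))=-924/2111 - 44 * sqrt(6)/2111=-0.49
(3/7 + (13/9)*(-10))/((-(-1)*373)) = -883/23499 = -0.04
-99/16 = -6.19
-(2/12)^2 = -1/36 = -0.03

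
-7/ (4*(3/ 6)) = -7/ 2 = -3.50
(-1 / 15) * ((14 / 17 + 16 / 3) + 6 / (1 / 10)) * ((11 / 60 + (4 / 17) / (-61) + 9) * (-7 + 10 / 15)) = 18306974791 / 71397450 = 256.41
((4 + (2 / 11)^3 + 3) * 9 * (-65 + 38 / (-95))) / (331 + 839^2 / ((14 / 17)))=-0.00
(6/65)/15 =2/325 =0.01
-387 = -387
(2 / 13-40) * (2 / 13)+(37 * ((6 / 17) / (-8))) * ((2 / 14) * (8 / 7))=-900506 / 140777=-6.40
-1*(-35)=35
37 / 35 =1.06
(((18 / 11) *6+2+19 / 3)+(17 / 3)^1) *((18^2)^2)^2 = 2887229670912 / 11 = 262475424628.36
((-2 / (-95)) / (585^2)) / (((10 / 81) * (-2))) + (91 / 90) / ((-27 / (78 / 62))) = -237414568 / 5039263125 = -0.05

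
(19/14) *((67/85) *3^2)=11457/1190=9.63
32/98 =16/49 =0.33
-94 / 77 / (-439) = 94 / 33803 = 0.00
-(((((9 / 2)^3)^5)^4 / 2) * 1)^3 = -5802988355301064263572941269018812264886757498342118039827603956893368389206154994705426429662904979537365662938773593537918329060451697709838267789886857631025156060199201 / 12259964326927110866866776217202473468949912977468817408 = -473328323032368049624111500000000000000000000000000000000000000000000000000000000000000000000000000000000000000000000.00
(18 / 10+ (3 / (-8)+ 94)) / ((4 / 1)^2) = 3817 / 640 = 5.96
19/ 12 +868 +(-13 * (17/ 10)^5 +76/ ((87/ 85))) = 2201838911/ 2900000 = 759.25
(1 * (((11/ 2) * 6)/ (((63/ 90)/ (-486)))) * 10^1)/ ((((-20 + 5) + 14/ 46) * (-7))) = -18443700/ 8281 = -2227.23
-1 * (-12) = 12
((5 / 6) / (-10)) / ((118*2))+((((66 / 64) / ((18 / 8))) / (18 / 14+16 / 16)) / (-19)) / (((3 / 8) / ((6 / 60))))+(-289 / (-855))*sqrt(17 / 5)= -5113 / 1614240+289*sqrt(85) / 4275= 0.62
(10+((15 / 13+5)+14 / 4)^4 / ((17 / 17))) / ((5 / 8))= 13913.01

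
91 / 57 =1.60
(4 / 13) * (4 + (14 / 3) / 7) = 56 / 39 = 1.44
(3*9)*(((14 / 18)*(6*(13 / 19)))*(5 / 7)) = 1170 / 19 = 61.58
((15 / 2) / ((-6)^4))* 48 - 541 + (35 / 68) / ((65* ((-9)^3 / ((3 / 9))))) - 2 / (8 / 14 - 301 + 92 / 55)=-120239463962545 / 222371019468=-540.72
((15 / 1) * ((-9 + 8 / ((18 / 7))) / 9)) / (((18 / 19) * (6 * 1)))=-5035 / 2916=-1.73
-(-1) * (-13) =-13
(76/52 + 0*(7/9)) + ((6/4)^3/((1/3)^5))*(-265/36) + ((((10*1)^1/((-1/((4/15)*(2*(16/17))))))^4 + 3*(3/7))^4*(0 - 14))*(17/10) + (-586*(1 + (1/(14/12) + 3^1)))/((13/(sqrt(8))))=-342641127397650095226560561105153673127514951/87908597469540437275949141380320 - 39848*sqrt(2)/91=-3897697578110.17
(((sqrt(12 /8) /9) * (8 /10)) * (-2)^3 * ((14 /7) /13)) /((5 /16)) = -512 * sqrt(6) /2925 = -0.43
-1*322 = -322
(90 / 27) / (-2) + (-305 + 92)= -644 / 3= -214.67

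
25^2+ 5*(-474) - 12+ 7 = -1750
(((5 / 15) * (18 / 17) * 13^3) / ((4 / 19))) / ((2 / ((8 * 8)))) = 2003664 / 17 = 117862.59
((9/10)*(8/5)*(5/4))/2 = 0.90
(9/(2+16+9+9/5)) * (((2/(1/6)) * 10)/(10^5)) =3/8000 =0.00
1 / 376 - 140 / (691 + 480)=-51469 / 440296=-0.12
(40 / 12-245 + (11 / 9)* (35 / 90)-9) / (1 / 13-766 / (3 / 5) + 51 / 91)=3688321 / 18811224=0.20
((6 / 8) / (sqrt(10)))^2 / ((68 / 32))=9 / 340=0.03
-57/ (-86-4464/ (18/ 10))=57/ 2566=0.02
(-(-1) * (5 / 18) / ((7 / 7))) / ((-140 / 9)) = -0.02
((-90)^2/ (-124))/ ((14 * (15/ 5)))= -675/ 434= -1.56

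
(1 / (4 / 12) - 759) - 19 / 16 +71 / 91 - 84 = -1223633 / 1456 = -840.41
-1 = -1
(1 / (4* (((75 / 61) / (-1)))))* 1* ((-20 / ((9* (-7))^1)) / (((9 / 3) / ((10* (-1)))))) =0.22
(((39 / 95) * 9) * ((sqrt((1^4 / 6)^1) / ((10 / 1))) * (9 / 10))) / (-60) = -351 * sqrt(6) / 380000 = -0.00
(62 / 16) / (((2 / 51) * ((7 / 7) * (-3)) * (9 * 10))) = -0.37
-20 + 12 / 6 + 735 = 717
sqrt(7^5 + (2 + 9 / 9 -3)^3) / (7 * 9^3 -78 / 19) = 0.03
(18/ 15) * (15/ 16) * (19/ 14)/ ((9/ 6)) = 57/ 56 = 1.02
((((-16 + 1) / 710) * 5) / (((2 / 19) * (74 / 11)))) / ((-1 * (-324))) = -1045 / 2269728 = -0.00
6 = 6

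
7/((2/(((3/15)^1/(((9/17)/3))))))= 119/30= 3.97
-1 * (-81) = 81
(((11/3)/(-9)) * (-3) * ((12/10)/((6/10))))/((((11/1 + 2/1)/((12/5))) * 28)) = 22/1365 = 0.02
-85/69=-1.23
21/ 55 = 0.38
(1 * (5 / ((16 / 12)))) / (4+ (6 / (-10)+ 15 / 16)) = 300 / 347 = 0.86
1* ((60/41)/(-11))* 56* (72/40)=-6048/451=-13.41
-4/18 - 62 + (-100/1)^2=89440/9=9937.78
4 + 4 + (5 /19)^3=54997 /6859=8.02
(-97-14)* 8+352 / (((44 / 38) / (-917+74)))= -257160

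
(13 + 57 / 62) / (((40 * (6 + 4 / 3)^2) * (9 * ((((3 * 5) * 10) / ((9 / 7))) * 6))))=863 / 840224000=0.00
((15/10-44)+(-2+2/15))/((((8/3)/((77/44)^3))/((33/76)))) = -15065589/389120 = -38.72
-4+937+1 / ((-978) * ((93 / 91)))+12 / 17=1443711295 / 1546218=933.70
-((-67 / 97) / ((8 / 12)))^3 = 8120601 / 7301384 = 1.11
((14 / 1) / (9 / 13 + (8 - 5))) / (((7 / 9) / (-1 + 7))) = 117 / 4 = 29.25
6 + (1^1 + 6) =13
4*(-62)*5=-1240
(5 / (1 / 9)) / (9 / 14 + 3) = 210 / 17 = 12.35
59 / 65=0.91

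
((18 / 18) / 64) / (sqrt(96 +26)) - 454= -454 +sqrt(122) / 7808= -454.00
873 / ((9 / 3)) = 291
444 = 444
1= 1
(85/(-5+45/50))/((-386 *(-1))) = -425/7913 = -0.05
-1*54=-54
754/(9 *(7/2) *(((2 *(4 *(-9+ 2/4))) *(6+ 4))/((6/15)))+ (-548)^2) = 377/123377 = 0.00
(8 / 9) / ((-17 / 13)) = -104 / 153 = -0.68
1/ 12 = 0.08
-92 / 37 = -2.49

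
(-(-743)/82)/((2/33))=149.51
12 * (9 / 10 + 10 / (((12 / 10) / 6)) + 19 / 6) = 3244 / 5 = 648.80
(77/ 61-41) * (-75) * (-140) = -25452000/ 61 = -417245.90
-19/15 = -1.27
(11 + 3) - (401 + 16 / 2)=-395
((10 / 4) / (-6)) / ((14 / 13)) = -65 / 168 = -0.39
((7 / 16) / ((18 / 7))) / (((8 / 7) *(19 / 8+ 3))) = 343 / 12384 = 0.03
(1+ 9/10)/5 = 19/50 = 0.38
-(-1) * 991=991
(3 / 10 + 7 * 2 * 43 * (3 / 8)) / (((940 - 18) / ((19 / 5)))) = 85899 / 92200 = 0.93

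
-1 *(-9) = 9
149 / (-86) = -1.73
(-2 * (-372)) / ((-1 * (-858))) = 124 / 143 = 0.87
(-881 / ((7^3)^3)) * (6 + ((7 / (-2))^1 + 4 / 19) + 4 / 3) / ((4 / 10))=-2030705 / 9200622396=-0.00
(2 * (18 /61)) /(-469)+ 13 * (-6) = -2231538 /28609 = -78.00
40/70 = 4/7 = 0.57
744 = 744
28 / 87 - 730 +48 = -59306 / 87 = -681.68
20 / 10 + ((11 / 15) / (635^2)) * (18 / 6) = 4032261 / 2016125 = 2.00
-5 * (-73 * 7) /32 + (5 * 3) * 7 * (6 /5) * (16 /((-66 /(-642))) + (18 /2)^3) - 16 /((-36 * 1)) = 353372881 /3168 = 111544.47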